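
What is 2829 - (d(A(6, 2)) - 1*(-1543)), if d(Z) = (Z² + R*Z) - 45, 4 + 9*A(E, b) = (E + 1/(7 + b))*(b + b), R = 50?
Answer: 7953635/6561 ≈ 1212.3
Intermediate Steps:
A(E, b) = -4/9 + 2*b*(E + 1/(7 + b))/9 (A(E, b) = -4/9 + ((E + 1/(7 + b))*(b + b))/9 = -4/9 + ((E + 1/(7 + b))*(2*b))/9 = -4/9 + (2*b*(E + 1/(7 + b)))/9 = -4/9 + 2*b*(E + 1/(7 + b))/9)
d(Z) = -45 + Z² + 50*Z (d(Z) = (Z² + 50*Z) - 45 = -45 + Z² + 50*Z)
2829 - (d(A(6, 2)) - 1*(-1543)) = 2829 - ((-45 + (2*(-14 - 1*2 + 6*2² + 7*6*2)/(9*(7 + 2)))² + 50*(2*(-14 - 1*2 + 6*2² + 7*6*2)/(9*(7 + 2)))) - 1*(-1543)) = 2829 - ((-45 + ((2/9)*(-14 - 2 + 6*4 + 84)/9)² + 50*((2/9)*(-14 - 2 + 6*4 + 84)/9)) + 1543) = 2829 - ((-45 + ((2/9)*(⅑)*(-14 - 2 + 24 + 84))² + 50*((2/9)*(⅑)*(-14 - 2 + 24 + 84))) + 1543) = 2829 - ((-45 + ((2/9)*(⅑)*92)² + 50*((2/9)*(⅑)*92)) + 1543) = 2829 - ((-45 + (184/81)² + 50*(184/81)) + 1543) = 2829 - ((-45 + 33856/6561 + 9200/81) + 1543) = 2829 - (483811/6561 + 1543) = 2829 - 1*10607434/6561 = 2829 - 10607434/6561 = 7953635/6561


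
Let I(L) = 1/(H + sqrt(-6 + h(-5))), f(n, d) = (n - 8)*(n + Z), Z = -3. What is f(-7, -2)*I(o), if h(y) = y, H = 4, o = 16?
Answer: 200/9 - 50*I*sqrt(11)/9 ≈ 22.222 - 18.426*I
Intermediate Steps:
f(n, d) = (-8 + n)*(-3 + n) (f(n, d) = (n - 8)*(n - 3) = (-8 + n)*(-3 + n))
I(L) = 1/(4 + I*sqrt(11)) (I(L) = 1/(4 + sqrt(-6 - 5)) = 1/(4 + sqrt(-11)) = 1/(4 + I*sqrt(11)))
f(-7, -2)*I(o) = (24 + (-7)**2 - 11*(-7))*(4/27 - I*sqrt(11)/27) = (24 + 49 + 77)*(4/27 - I*sqrt(11)/27) = 150*(4/27 - I*sqrt(11)/27) = 200/9 - 50*I*sqrt(11)/9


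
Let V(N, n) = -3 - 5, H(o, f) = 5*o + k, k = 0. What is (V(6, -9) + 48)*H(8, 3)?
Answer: 1600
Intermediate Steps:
H(o, f) = 5*o (H(o, f) = 5*o + 0 = 5*o)
V(N, n) = -8
(V(6, -9) + 48)*H(8, 3) = (-8 + 48)*(5*8) = 40*40 = 1600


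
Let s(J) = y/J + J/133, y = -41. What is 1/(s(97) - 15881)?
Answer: -12901/204876825 ≈ -6.2970e-5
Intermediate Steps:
s(J) = -41/J + J/133
1/(s(97) - 15881) = 1/((-41/97 + (1/133)*97) - 15881) = 1/((-41*1/97 + 97/133) - 15881) = 1/((-41/97 + 97/133) - 15881) = 1/(3956/12901 - 15881) = 1/(-204876825/12901) = -12901/204876825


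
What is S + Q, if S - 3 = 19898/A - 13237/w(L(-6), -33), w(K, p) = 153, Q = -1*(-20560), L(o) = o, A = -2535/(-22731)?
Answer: 25714675528/129285 ≈ 1.9890e+5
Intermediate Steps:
A = 845/7577 (A = -2535*(-1/22731) = 845/7577 ≈ 0.11152)
Q = 20560
S = 23056575928/129285 (S = 3 + (19898/(845/7577) - 13237/153) = 3 + (19898*(7577/845) - 13237*1/153) = 3 + (150767146/845 - 13237/153) = 3 + 23056188073/129285 = 23056575928/129285 ≈ 1.7834e+5)
S + Q = 23056575928/129285 + 20560 = 25714675528/129285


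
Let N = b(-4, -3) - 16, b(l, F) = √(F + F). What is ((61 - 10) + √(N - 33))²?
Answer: (51 + √(-49 + I*√6))² ≈ 2569.8 + 716.67*I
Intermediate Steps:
b(l, F) = √2*√F (b(l, F) = √(2*F) = √2*√F)
N = -16 + I*√6 (N = √2*√(-3) - 16 = √2*(I*√3) - 16 = I*√6 - 16 = -16 + I*√6 ≈ -16.0 + 2.4495*I)
((61 - 10) + √(N - 33))² = ((61 - 10) + √((-16 + I*√6) - 33))² = (51 + √(-49 + I*√6))²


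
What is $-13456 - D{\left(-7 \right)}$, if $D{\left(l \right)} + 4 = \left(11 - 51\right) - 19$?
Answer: $-13393$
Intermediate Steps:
$D{\left(l \right)} = -63$ ($D{\left(l \right)} = -4 + \left(\left(11 - 51\right) - 19\right) = -4 - 59 = -63$)
$-13456 - D{\left(-7 \right)} = -13456 - -63 = -13456 + 63 = -13393$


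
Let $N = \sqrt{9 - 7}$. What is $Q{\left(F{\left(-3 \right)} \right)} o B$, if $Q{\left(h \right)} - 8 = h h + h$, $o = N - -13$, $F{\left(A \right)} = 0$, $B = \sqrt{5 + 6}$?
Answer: $8 \sqrt{11} \left(13 + \sqrt{2}\right) \approx 382.45$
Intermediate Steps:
$N = \sqrt{2} \approx 1.4142$
$B = \sqrt{11} \approx 3.3166$
$o = 13 + \sqrt{2}$ ($o = \sqrt{2} - -13 = \sqrt{2} + 13 = 13 + \sqrt{2} \approx 14.414$)
$Q{\left(h \right)} = 8 + h + h^{2}$ ($Q{\left(h \right)} = 8 + \left(h h + h\right) = 8 + \left(h^{2} + h\right) = 8 + \left(h + h^{2}\right) = 8 + h + h^{2}$)
$Q{\left(F{\left(-3 \right)} \right)} o B = \left(8 + 0 + 0^{2}\right) \left(13 + \sqrt{2}\right) \sqrt{11} = \left(8 + 0 + 0\right) \left(13 + \sqrt{2}\right) \sqrt{11} = 8 \left(13 + \sqrt{2}\right) \sqrt{11} = \left(104 + 8 \sqrt{2}\right) \sqrt{11} = \sqrt{11} \left(104 + 8 \sqrt{2}\right)$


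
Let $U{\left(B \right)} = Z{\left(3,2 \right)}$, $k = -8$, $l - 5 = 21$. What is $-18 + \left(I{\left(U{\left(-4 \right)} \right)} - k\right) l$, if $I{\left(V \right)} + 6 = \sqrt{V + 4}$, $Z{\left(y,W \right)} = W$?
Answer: $34 + 26 \sqrt{6} \approx 97.687$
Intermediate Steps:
$l = 26$ ($l = 5 + 21 = 26$)
$U{\left(B \right)} = 2$
$I{\left(V \right)} = -6 + \sqrt{4 + V}$ ($I{\left(V \right)} = -6 + \sqrt{V + 4} = -6 + \sqrt{4 + V}$)
$-18 + \left(I{\left(U{\left(-4 \right)} \right)} - k\right) l = -18 + \left(\left(-6 + \sqrt{4 + 2}\right) - -8\right) 26 = -18 + \left(\left(-6 + \sqrt{6}\right) + 8\right) 26 = -18 + \left(2 + \sqrt{6}\right) 26 = -18 + \left(52 + 26 \sqrt{6}\right) = 34 + 26 \sqrt{6}$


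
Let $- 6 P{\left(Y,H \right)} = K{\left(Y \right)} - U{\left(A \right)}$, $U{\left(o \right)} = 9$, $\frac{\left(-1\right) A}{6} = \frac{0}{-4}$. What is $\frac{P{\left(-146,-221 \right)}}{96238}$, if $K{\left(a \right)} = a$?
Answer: $\frac{155}{577428} \approx 0.00026843$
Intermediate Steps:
$A = 0$ ($A = - 6 \frac{0}{-4} = - 6 \cdot 0 \left(- \frac{1}{4}\right) = \left(-6\right) 0 = 0$)
$P{\left(Y,H \right)} = \frac{3}{2} - \frac{Y}{6}$ ($P{\left(Y,H \right)} = - \frac{Y - 9}{6} = - \frac{-9 + Y}{6} = \frac{3}{2} - \frac{Y}{6}$)
$\frac{P{\left(-146,-221 \right)}}{96238} = \frac{\frac{3}{2} - - \frac{73}{3}}{96238} = \left(\frac{3}{2} + \frac{73}{3}\right) \frac{1}{96238} = \frac{155}{6} \cdot \frac{1}{96238} = \frac{155}{577428}$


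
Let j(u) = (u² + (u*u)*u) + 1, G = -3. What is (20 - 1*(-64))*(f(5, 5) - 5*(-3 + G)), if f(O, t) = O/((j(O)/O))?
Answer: 382620/151 ≈ 2533.9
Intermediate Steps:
j(u) = 1 + u² + u³ (j(u) = (u² + u²*u) + 1 = (u² + u³) + 1 = 1 + u² + u³)
f(O, t) = O²/(1 + O² + O³) (f(O, t) = O/(((1 + O² + O³)/O)) = O*(O/(1 + O² + O³)) = O²/(1 + O² + O³))
(20 - 1*(-64))*(f(5, 5) - 5*(-3 + G)) = (20 - 1*(-64))*(5²/(1 + 5² + 5³) - 5*(-3 - 3)) = (20 + 64)*(25/(1 + 25 + 125) - 5*(-6)) = 84*(25/151 + 30) = 84*(4555/151) = 382620/151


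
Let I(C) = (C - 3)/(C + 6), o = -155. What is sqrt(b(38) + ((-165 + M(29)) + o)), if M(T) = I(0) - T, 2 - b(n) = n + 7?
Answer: I*sqrt(1570)/2 ≈ 19.812*I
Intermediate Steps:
b(n) = -5 - n (b(n) = 2 - (n + 7) = 2 - (7 + n) = 2 + (-7 - n) = -5 - n)
I(C) = (-3 + C)/(6 + C)
M(T) = -1/2 - T (M(T) = (-3 + 0)/(6 + 0) - T = -3/6 - T = (1/6)*(-3) - T = -1/2 - T)
sqrt(b(38) + ((-165 + M(29)) + o)) = sqrt((-5 - 1*38) + ((-165 + (-1/2 - 1*29)) - 155)) = sqrt((-5 - 38) + ((-165 + (-1/2 - 29)) - 155)) = sqrt(-43 + ((-165 - 59/2) - 155)) = sqrt(-43 + (-389/2 - 155)) = sqrt(-43 - 699/2) = sqrt(-785/2) = I*sqrt(1570)/2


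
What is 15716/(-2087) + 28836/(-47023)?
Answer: -799194200/98137001 ≈ -8.1437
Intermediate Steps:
15716/(-2087) + 28836/(-47023) = 15716*(-1/2087) + 28836*(-1/47023) = -15716/2087 - 28836/47023 = -799194200/98137001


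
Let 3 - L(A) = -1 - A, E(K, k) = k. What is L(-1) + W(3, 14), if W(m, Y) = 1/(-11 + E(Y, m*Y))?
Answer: 94/31 ≈ 3.0323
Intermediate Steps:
W(m, Y) = 1/(-11 + Y*m) (W(m, Y) = 1/(-11 + m*Y) = 1/(-11 + Y*m))
L(A) = 4 + A (L(A) = 3 - (-1 - A) = 3 + (1 + A) = 4 + A)
L(-1) + W(3, 14) = (4 - 1) + 1/(-11 + 14*3) = 3 + 1/(-11 + 42) = 3 + 1/31 = 94/31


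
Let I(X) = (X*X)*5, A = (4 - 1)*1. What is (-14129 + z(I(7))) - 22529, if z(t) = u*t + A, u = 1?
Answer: -36410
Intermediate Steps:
A = 3 (A = 3*1 = 3)
I(X) = 5*X² (I(X) = X²*5 = 5*X²)
z(t) = 3 + t (z(t) = 1*t + 3 = t + 3 = 3 + t)
(-14129 + z(I(7))) - 22529 = (-14129 + (3 + 5*7²)) - 22529 = (-14129 + (3 + 5*49)) - 22529 = (-14129 + (3 + 245)) - 22529 = (-14129 + 248) - 22529 = -13881 - 22529 = -36410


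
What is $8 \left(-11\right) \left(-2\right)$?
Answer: $176$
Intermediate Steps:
$8 \left(-11\right) \left(-2\right) = \left(-88\right) \left(-2\right) = 176$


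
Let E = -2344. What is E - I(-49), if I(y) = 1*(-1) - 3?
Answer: -2340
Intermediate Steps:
I(y) = -4 (I(y) = -1 - 3 = -4)
E - I(-49) = -2344 - 1*(-4) = -2344 + 4 = -2340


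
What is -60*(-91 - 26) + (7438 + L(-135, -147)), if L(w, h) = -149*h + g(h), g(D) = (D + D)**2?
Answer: 122797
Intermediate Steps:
g(D) = 4*D**2 (g(D) = (2*D)**2 = 4*D**2)
L(w, h) = -149*h + 4*h**2
-60*(-91 - 26) + (7438 + L(-135, -147)) = -60*(-91 - 26) + (7438 - 147*(-149 + 4*(-147))) = -60*(-117) + (7438 - 147*(-149 - 588)) = 7020 + (7438 - 147*(-737)) = 7020 + (7438 + 108339) = 7020 + 115777 = 122797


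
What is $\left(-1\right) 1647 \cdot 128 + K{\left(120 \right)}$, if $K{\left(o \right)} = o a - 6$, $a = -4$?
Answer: $-211302$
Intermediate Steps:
$K{\left(o \right)} = -6 - 4 o$ ($K{\left(o \right)} = o \left(-4\right) - 6 = - 4 o - 6 = -6 - 4 o$)
$\left(-1\right) 1647 \cdot 128 + K{\left(120 \right)} = \left(-1\right) 1647 \cdot 128 - 486 = \left(-1647\right) 128 - 486 = -210816 - 486 = -211302$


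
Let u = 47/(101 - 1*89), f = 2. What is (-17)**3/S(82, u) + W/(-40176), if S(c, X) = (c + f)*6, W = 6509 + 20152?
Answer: -976027/93744 ≈ -10.412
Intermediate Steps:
W = 26661
u = 47/12 (u = 47/(101 - 89) = 47/12 ≈ 3.9167)
S(c, X) = 12 + 6*c (S(c, X) = (c + 2)*6 = (2 + c)*6 = 12 + 6*c)
(-17)**3/S(82, u) + W/(-40176) = (-17)**3/(12 + 6*82) + 26661/(-40176) = -4913/(12 + 492) + 26661*(-1/40176) = -4913/504 - 8887/13392 = -976027/93744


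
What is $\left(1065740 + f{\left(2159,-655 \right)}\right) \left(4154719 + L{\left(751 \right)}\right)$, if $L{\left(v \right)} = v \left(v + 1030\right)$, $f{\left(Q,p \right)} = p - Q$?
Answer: $5837855323500$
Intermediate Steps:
$L{\left(v \right)} = v \left(1030 + v\right)$
$\left(1065740 + f{\left(2159,-655 \right)}\right) \left(4154719 + L{\left(751 \right)}\right) = \left(1065740 - 2814\right) \left(4154719 + 751 \left(1030 + 751\right)\right) = \left(1065740 - 2814\right) \left(4154719 + 751 \cdot 1781\right) = \left(1065740 - 2814\right) \left(4154719 + 1337531\right) = 1062926 \cdot 5492250 = 5837855323500$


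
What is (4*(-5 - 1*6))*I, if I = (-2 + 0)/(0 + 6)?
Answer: 44/3 ≈ 14.667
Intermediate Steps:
I = -⅓ (I = -2/6 = -2*⅙ = -⅓ ≈ -0.33333)
(4*(-5 - 1*6))*I = (4*(-5 - 1*6))*(-⅓) = (4*(-5 - 6))*(-⅓) = (4*(-11))*(-⅓) = -44*(-⅓) = 44/3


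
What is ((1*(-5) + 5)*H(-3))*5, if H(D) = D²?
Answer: 0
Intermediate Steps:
((1*(-5) + 5)*H(-3))*5 = ((1*(-5) + 5)*(-3)²)*5 = ((-5 + 5)*9)*5 = (0*9)*5 = 0*5 = 0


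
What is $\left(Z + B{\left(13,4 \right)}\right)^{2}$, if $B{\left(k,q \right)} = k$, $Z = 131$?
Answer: $20736$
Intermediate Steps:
$\left(Z + B{\left(13,4 \right)}\right)^{2} = \left(131 + 13\right)^{2} = 144^{2} = 20736$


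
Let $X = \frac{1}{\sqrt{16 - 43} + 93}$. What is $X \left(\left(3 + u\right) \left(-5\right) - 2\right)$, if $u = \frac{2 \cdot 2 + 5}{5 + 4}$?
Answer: $- \frac{341}{1446} + \frac{11 i \sqrt{3}}{1446} \approx -0.23582 + 0.013176 i$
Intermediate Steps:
$u = 1$ ($u = \frac{4 + 5}{9} = 9 \cdot \frac{1}{9} = 1$)
$X = \frac{1}{93 + 3 i \sqrt{3}}$ ($X = \frac{1}{\sqrt{-27} + 93} = \frac{1}{3 i \sqrt{3} + 93} = \frac{1}{93 + 3 i \sqrt{3}} \approx 0.010719 - 0.00059891 i$)
$X \left(\left(3 + u\right) \left(-5\right) - 2\right) = \left(\frac{31}{2892} - \frac{i \sqrt{3}}{2892}\right) \left(\left(3 + 1\right) \left(-5\right) - 2\right) = \left(\frac{31}{2892} - \frac{i \sqrt{3}}{2892}\right) \left(4 \left(-5\right) - 2\right) = \left(\frac{31}{2892} - \frac{i \sqrt{3}}{2892}\right) \left(-20 - 2\right) = \left(\frac{31}{2892} - \frac{i \sqrt{3}}{2892}\right) \left(-22\right) = - \frac{341}{1446} + \frac{11 i \sqrt{3}}{1446}$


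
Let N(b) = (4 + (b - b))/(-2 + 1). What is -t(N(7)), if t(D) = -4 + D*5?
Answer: 24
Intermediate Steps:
N(b) = -4 (N(b) = (4 + 0)/(-1) = 4*(-1) = -4)
t(D) = -4 + 5*D
-t(N(7)) = -(-4 + 5*(-4)) = -(-4 - 20) = -1*(-24) = 24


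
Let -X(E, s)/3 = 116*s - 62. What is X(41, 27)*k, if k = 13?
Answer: -119730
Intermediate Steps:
X(E, s) = 186 - 348*s (X(E, s) = -3*(116*s - 62) = -3*(-62 + 116*s) = 186 - 348*s)
X(41, 27)*k = (186 - 348*27)*13 = (186 - 9396)*13 = -9210*13 = -119730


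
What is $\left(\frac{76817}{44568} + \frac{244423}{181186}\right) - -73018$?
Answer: $\frac{294826145835445}{4037548824} \approx 73021.0$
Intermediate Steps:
$\left(\frac{76817}{44568} + \frac{244423}{181186}\right) - -73018 = \left(76817 \cdot \frac{1}{44568} + 244423 \cdot \frac{1}{181186}\right) + 73018 = \left(\frac{76817}{44568} + \frac{244423}{181186}\right) + 73018 = \frac{12405804613}{4037548824} + 73018 = \frac{294826145835445}{4037548824}$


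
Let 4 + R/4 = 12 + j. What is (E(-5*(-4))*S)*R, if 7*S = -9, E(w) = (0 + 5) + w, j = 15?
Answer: -20700/7 ≈ -2957.1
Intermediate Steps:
E(w) = 5 + w
S = -9/7 (S = (⅐)*(-9) = -9/7 ≈ -1.2857)
R = 92 (R = -16 + 4*(12 + 15) = -16 + 4*27 = -16 + 108 = 92)
(E(-5*(-4))*S)*R = ((5 - 5*(-4))*(-9/7))*92 = ((5 + 20)*(-9/7))*92 = (25*(-9/7))*92 = -225/7*92 = -20700/7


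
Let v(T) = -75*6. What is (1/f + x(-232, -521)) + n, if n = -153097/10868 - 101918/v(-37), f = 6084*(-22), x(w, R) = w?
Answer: -415428271/21192600 ≈ -19.603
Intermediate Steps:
f = -133848
v(T) = -450
n = 519375587/2445300 (n = -153097/10868 - 101918/(-450) = -153097*1/10868 - 101918*(-1/450) = -153097/10868 + 50959/225 = 519375587/2445300 ≈ 212.40)
(1/f + x(-232, -521)) + n = (1/(-133848) - 232) + 519375587/2445300 = (-1/133848 - 232) + 519375587/2445300 = -31052737/133848 + 519375587/2445300 = -415428271/21192600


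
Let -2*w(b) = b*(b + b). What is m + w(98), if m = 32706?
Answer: 23102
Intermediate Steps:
w(b) = -b² (w(b) = -b*(b + b)/2 = -b*2*b/2 = -b²)
m + w(98) = 32706 - 1*98² = 32706 - 1*9604 = 32706 - 9604 = 23102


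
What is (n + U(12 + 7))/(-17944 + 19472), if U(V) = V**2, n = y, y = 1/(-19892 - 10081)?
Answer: 2705063/11449686 ≈ 0.23626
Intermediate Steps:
y = -1/29973 (y = 1/(-29973) = -1/29973 ≈ -3.3363e-5)
n = -1/29973 ≈ -3.3363e-5
(n + U(12 + 7))/(-17944 + 19472) = (-1/29973 + (12 + 7)**2)/(-17944 + 19472) = (-1/29973 + 19**2)/1528 = (-1/29973 + 361)*(1/1528) = (10820252/29973)*(1/1528) = 2705063/11449686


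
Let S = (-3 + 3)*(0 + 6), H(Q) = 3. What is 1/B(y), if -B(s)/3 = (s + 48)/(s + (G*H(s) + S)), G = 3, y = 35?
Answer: -44/249 ≈ -0.17671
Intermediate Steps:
S = 0 (S = 0*6 = 0)
B(s) = -3*(48 + s)/(9 + s) (B(s) = -3*(s + 48)/(s + (3*3 + 0)) = -3*(48 + s)/(s + (9 + 0)) = -3*(48 + s)/(s + 9) = -3*(48 + s)/(9 + s))
1/B(y) = 1/(3*(-48 - 1*35)/(9 + 35)) = 1/(3*(-48 - 35)/44) = 1/(3*(1/44)*(-83)) = 1/(-249/44) = -44/249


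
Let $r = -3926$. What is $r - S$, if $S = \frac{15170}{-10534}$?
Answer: $- \frac{20670657}{5267} \approx -3924.6$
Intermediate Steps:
$S = - \frac{7585}{5267}$ ($S = 15170 \left(- \frac{1}{10534}\right) = - \frac{7585}{5267} \approx -1.4401$)
$r - S = -3926 - - \frac{7585}{5267} = -3926 + \frac{7585}{5267} = - \frac{20670657}{5267}$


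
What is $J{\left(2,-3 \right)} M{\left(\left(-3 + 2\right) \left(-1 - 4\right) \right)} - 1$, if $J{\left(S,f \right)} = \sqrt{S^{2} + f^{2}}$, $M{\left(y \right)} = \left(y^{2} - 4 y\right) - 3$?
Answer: $-1 + 2 \sqrt{13} \approx 6.2111$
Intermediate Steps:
$M{\left(y \right)} = -3 + y^{2} - 4 y$
$J{\left(2,-3 \right)} M{\left(\left(-3 + 2\right) \left(-1 - 4\right) \right)} - 1 = \sqrt{2^{2} + \left(-3\right)^{2}} \left(-3 + \left(\left(-3 + 2\right) \left(-1 - 4\right)\right)^{2} - 4 \left(-3 + 2\right) \left(-1 - 4\right)\right) - 1 = \sqrt{4 + 9} \left(-3 + \left(\left(-1\right) \left(-5\right)\right)^{2} - 4 \left(\left(-1\right) \left(-5\right)\right)\right) - 1 = \sqrt{13} \left(-3 + 5^{2} - 20\right) - 1 = \sqrt{13} \left(-3 + 25 - 20\right) - 1 = \sqrt{13} \cdot 2 - 1 = 2 \sqrt{13} - 1 = -1 + 2 \sqrt{13}$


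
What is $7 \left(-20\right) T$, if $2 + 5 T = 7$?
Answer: $-140$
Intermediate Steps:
$T = 1$ ($T = - \frac{2}{5} + \frac{1}{5} \cdot 7 = - \frac{2}{5} + \frac{7}{5} = 1$)
$7 \left(-20\right) T = 7 \left(-20\right) 1 = \left(-140\right) 1 = -140$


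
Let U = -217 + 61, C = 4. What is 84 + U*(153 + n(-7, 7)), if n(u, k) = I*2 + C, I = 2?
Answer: -25032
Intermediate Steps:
n(u, k) = 8 (n(u, k) = 2*2 + 4 = 4 + 4 = 8)
U = -156
84 + U*(153 + n(-7, 7)) = 84 - 156*(153 + 8) = 84 - 156*161 = 84 - 25116 = -25032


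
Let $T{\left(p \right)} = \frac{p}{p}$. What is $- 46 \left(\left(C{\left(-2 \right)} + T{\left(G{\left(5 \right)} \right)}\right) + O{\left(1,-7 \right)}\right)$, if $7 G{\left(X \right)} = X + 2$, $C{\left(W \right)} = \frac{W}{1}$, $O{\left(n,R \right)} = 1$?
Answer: $0$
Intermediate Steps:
$C{\left(W \right)} = W$ ($C{\left(W \right)} = W 1 = W$)
$G{\left(X \right)} = \frac{2}{7} + \frac{X}{7}$ ($G{\left(X \right)} = \frac{X + 2}{7} = \frac{2 + X}{7} = \frac{2}{7} + \frac{X}{7}$)
$T{\left(p \right)} = 1$
$- 46 \left(\left(C{\left(-2 \right)} + T{\left(G{\left(5 \right)} \right)}\right) + O{\left(1,-7 \right)}\right) = - 46 \left(\left(-2 + 1\right) + 1\right) = - 46 \left(-1 + 1\right) = \left(-46\right) 0 = 0$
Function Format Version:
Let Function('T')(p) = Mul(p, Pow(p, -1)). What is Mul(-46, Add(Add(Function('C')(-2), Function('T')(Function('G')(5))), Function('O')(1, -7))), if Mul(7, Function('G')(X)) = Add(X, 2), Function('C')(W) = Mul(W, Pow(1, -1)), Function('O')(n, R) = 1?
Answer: 0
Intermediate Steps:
Function('C')(W) = W (Function('C')(W) = Mul(W, 1) = W)
Function('G')(X) = Add(Rational(2, 7), Mul(Rational(1, 7), X)) (Function('G')(X) = Mul(Rational(1, 7), Add(X, 2)) = Mul(Rational(1, 7), Add(2, X)) = Add(Rational(2, 7), Mul(Rational(1, 7), X)))
Function('T')(p) = 1
Mul(-46, Add(Add(Function('C')(-2), Function('T')(Function('G')(5))), Function('O')(1, -7))) = Mul(-46, Add(Add(-2, 1), 1)) = Mul(-46, Add(-1, 1)) = Mul(-46, 0) = 0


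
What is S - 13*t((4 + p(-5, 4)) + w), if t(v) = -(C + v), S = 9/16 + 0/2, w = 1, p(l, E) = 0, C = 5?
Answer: 2089/16 ≈ 130.56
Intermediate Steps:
S = 9/16 (S = 9*(1/16) + 0*(1/2) = 9/16 + 0 = 9/16 ≈ 0.56250)
t(v) = -5 - v (t(v) = -(5 + v) = -5 - v)
S - 13*t((4 + p(-5, 4)) + w) = 9/16 - 13*(-5 - ((4 + 0) + 1)) = 9/16 - 13*(-5 - (4 + 1)) = 9/16 - 13*(-5 - 1*5) = 9/16 - 13*(-5 - 5) = 9/16 - 13*(-10) = 9/16 + 130 = 2089/16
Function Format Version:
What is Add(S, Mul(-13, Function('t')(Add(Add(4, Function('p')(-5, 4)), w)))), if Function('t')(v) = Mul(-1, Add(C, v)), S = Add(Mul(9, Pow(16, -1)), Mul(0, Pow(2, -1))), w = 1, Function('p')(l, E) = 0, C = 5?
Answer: Rational(2089, 16) ≈ 130.56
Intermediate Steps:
S = Rational(9, 16) (S = Add(Mul(9, Rational(1, 16)), Mul(0, Rational(1, 2))) = Add(Rational(9, 16), 0) = Rational(9, 16) ≈ 0.56250)
Function('t')(v) = Add(-5, Mul(-1, v)) (Function('t')(v) = Mul(-1, Add(5, v)) = Add(-5, Mul(-1, v)))
Add(S, Mul(-13, Function('t')(Add(Add(4, Function('p')(-5, 4)), w)))) = Add(Rational(9, 16), Mul(-13, Add(-5, Mul(-1, Add(Add(4, 0), 1))))) = Add(Rational(9, 16), Mul(-13, Add(-5, Mul(-1, Add(4, 1))))) = Add(Rational(9, 16), Mul(-13, Add(-5, Mul(-1, 5)))) = Add(Rational(9, 16), Mul(-13, Add(-5, -5))) = Add(Rational(9, 16), Mul(-13, -10)) = Add(Rational(9, 16), 130) = Rational(2089, 16)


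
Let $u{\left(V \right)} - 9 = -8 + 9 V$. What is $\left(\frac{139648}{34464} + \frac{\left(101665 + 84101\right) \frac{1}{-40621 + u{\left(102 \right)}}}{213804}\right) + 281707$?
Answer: $\frac{143078801839022869}{507892043412} \approx 2.8171 \cdot 10^{5}$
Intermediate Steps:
$u{\left(V \right)} = 1 + 9 V$ ($u{\left(V \right)} = 9 + \left(-8 + 9 V\right) = 1 + 9 V$)
$\left(\frac{139648}{34464} + \frac{\left(101665 + 84101\right) \frac{1}{-40621 + u{\left(102 \right)}}}{213804}\right) + 281707 = \left(\frac{139648}{34464} + \frac{\left(101665 + 84101\right) \frac{1}{-40621 + \left(1 + 9 \cdot 102\right)}}{213804}\right) + 281707 = \left(139648 \cdot \frac{1}{34464} + \frac{185766}{-40621 + \left(1 + 918\right)} \frac{1}{213804}\right) + 281707 = \left(\frac{4364}{1077} + \frac{185766}{-40621 + 919} \cdot \frac{1}{213804}\right) + 281707 = \left(\frac{4364}{1077} + \frac{185766}{-39702} \cdot \frac{1}{213804}\right) + 281707 = \left(\frac{4364}{1077} + 185766 \left(- \frac{1}{39702}\right) \frac{1}{213804}\right) + 281707 = \left(\frac{4364}{1077} - \frac{30961}{1414741068}\right) + 281707 = \frac{2057965558585}{507892043412} + 281707 = \frac{143078801839022869}{507892043412}$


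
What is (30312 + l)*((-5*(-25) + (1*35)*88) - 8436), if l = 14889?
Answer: -236446431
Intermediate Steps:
(30312 + l)*((-5*(-25) + (1*35)*88) - 8436) = (30312 + 14889)*((-5*(-25) + (1*35)*88) - 8436) = 45201*((125 + 35*88) - 8436) = 45201*((125 + 3080) - 8436) = 45201*(3205 - 8436) = 45201*(-5231) = -236446431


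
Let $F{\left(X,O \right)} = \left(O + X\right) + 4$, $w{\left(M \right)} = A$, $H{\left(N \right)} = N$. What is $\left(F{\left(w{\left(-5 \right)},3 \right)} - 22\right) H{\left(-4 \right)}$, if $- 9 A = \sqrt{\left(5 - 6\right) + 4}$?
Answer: $60 + \frac{4 \sqrt{3}}{9} \approx 60.77$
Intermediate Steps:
$A = - \frac{\sqrt{3}}{9}$ ($A = - \frac{\sqrt{\left(5 - 6\right) + 4}}{9} = - \frac{\sqrt{-1 + 4}}{9} = - \frac{\sqrt{3}}{9} \approx -0.19245$)
$w{\left(M \right)} = - \frac{\sqrt{3}}{9}$
$F{\left(X,O \right)} = 4 + O + X$
$\left(F{\left(w{\left(-5 \right)},3 \right)} - 22\right) H{\left(-4 \right)} = \left(\left(4 + 3 - \frac{\sqrt{3}}{9}\right) - 22\right) \left(-4\right) = \left(\left(7 - \frac{\sqrt{3}}{9}\right) - 22\right) \left(-4\right) = \left(-15 - \frac{\sqrt{3}}{9}\right) \left(-4\right) = 60 + \frac{4 \sqrt{3}}{9}$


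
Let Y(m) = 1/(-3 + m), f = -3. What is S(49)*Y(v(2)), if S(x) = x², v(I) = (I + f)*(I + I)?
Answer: -343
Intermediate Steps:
v(I) = 2*I*(-3 + I) (v(I) = (I - 3)*(I + I) = (-3 + I)*(2*I) = 2*I*(-3 + I))
S(49)*Y(v(2)) = 49²/(-3 + 2*2*(-3 + 2)) = 2401/(-3 + 2*2*(-1)) = 2401/(-3 - 4) = 2401/(-7) = 2401*(-⅐) = -343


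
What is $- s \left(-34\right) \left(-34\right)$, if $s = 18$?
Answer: $-20808$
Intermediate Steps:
$- s \left(-34\right) \left(-34\right) = - 18 \left(-34\right) \left(-34\right) = - \left(-612\right) \left(-34\right) = \left(-1\right) 20808 = -20808$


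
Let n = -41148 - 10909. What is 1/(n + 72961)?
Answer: 1/20904 ≈ 4.7838e-5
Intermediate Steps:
n = -52057
1/(n + 72961) = 1/(-52057 + 72961) = 1/20904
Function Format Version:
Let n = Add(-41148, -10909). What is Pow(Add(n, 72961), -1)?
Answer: Rational(1, 20904) ≈ 4.7838e-5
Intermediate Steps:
n = -52057
Pow(Add(n, 72961), -1) = Pow(Add(-52057, 72961), -1) = Pow(20904, -1) = Rational(1, 20904)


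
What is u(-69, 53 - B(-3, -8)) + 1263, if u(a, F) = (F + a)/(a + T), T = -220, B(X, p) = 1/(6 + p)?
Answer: 730045/578 ≈ 1263.1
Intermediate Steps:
u(a, F) = (F + a)/(-220 + a) (u(a, F) = (F + a)/(a - 220) = (F + a)/(-220 + a))
u(-69, 53 - B(-3, -8)) + 1263 = ((53 - 1/(6 - 8)) - 69)/(-220 - 69) + 1263 = ((53 - 1/(-2)) - 69)/(-289) + 1263 = -((53 - 1*(-1/2)) - 69)/289 + 1263 = -((53 + 1/2) - 69)/289 + 1263 = -(107/2 - 69)/289 + 1263 = -1/289*(-31/2) + 1263 = 31/578 + 1263 = 730045/578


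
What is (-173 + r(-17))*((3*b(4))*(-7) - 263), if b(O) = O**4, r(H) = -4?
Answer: 998103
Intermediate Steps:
(-173 + r(-17))*((3*b(4))*(-7) - 263) = (-173 - 4)*((3*4**4)*(-7) - 263) = -177*((3*256)*(-7) - 263) = -177*(768*(-7) - 263) = -177*(-5376 - 263) = -177*(-5639) = 998103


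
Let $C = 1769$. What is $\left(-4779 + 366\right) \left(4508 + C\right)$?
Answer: $-27700401$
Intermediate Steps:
$\left(-4779 + 366\right) \left(4508 + C\right) = \left(-4779 + 366\right) \left(4508 + 1769\right) = \left(-4413\right) 6277 = -27700401$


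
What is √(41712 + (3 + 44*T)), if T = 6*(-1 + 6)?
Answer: √43035 ≈ 207.45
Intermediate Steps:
T = 30 (T = 6*5 = 30)
√(41712 + (3 + 44*T)) = √(41712 + (3 + 44*30)) = √(41712 + (3 + 1320)) = √(41712 + 1323) = √43035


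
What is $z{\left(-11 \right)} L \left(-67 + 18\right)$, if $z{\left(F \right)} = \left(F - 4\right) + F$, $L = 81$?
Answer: $103194$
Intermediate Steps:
$z{\left(F \right)} = -4 + 2 F$ ($z{\left(F \right)} = \left(-4 + F\right) + F = -4 + 2 F$)
$z{\left(-11 \right)} L \left(-67 + 18\right) = \left(-4 + 2 \left(-11\right)\right) 81 \left(-67 + 18\right) = \left(-4 - 22\right) 81 \left(-49\right) = \left(-26\right) 81 \left(-49\right) = \left(-2106\right) \left(-49\right) = 103194$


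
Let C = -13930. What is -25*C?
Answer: 348250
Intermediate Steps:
-25*C = -25*(-13930) = 348250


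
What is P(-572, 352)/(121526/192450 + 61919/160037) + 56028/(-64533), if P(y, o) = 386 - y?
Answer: 3235246311320753/3442305239317 ≈ 939.85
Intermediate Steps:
P(-572, 352)/(121526/192450 + 61919/160037) + 56028/(-64533) = (386 - 1*(-572))/(121526/192450 + 61919/160037) + 56028/(-64533) = (386 + 572)/(121526*(1/192450) + 61919*(1/160037)) + 56028*(-1/64533) = 958/(60763/96225 + 61919/160037) - 2668/3073 = 958/(15682484006/15399560325) - 2668/3073 = 958*(15399560325/15682484006) - 2668/3073 = 7376389395675/7841242003 - 2668/3073 = 3235246311320753/3442305239317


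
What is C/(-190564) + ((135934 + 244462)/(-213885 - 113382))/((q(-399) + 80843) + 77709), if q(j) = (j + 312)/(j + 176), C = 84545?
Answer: -978306584134838957/2205061628597387604 ≈ -0.44366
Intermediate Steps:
q(j) = (312 + j)/(176 + j)
C/(-190564) + ((135934 + 244462)/(-213885 - 113382))/((q(-399) + 80843) + 77709) = 84545/(-190564) + ((135934 + 244462)/(-213885 - 113382))/(((312 - 399)/(176 - 399) + 80843) + 77709) = 84545*(-1/190564) + (380396/(-327267))/((-87/(-223) + 80843) + 77709) = -84545/190564 + (380396*(-1/327267))/((-1/223*(-87) + 80843) + 77709) = -84545/190564 - 380396/(327267*((87/223 + 80843) + 77709)) = -84545/190564 - 380396/(327267*(18028076/223 + 77709)) = -84545/190564 - 380396/(327267*35357183/223) = -84545/190564 - 380396/327267*223/35357183 = -84545/190564 - 84828308/11571239208861 = -978306584134838957/2205061628597387604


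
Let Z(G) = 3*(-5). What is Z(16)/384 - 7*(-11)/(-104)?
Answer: -1297/1664 ≈ -0.77945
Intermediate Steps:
Z(G) = -15
Z(16)/384 - 7*(-11)/(-104) = -15/384 - 7*(-11)/(-104) = -15*1/384 + 77*(-1/104) = -5/128 - 77/104 = -1297/1664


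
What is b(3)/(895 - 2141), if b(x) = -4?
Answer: 2/623 ≈ 0.0032103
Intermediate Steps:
b(3)/(895 - 2141) = -4/(895 - 2141) = -4/(-1246) = -4*(-1/1246) = 2/623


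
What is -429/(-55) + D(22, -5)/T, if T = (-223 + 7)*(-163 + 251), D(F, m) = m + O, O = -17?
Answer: 33701/4320 ≈ 7.8012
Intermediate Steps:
D(F, m) = -17 + m (D(F, m) = m - 17 = -17 + m)
T = -19008 (T = -216*88 = -19008)
-429/(-55) + D(22, -5)/T = -429/(-55) + (-17 - 5)/(-19008) = -429*(-1/55) - 22*(-1/19008) = 39/5 + 1/864 = 33701/4320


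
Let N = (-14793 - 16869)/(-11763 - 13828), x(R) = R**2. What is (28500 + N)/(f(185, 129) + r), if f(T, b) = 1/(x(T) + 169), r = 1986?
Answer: 25086129321828/1748031257635 ≈ 14.351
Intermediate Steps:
N = 31662/25591 (N = -31662/(-25591) = -31662*(-1/25591) = 31662/25591 ≈ 1.2372)
f(T, b) = 1/(169 + T**2) (f(T, b) = 1/(T**2 + 169) = 1/(169 + T**2))
(28500 + N)/(f(185, 129) + r) = (28500 + 31662/25591)/(1/(169 + 185**2) + 1986) = 729375162/(25591*(1/(169 + 34225) + 1986)) = 729375162/(25591*(1/34394 + 1986)) = 729375162/(25591*(68306485/34394)) = (729375162/25591)*(34394/68306485) = 25086129321828/1748031257635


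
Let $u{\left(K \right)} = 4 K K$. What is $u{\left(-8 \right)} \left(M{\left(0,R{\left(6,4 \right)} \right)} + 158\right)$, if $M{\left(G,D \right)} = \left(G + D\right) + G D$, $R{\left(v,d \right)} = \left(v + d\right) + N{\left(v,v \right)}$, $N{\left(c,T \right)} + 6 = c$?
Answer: $43008$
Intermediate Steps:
$u{\left(K \right)} = 4 K^{2}$
$N{\left(c,T \right)} = -6 + c$
$R{\left(v,d \right)} = -6 + d + 2 v$ ($R{\left(v,d \right)} = \left(v + d\right) + \left(-6 + v\right) = \left(d + v\right) + \left(-6 + v\right) = -6 + d + 2 v$)
$M{\left(G,D \right)} = D + G + D G$ ($M{\left(G,D \right)} = \left(D + G\right) + D G = D + G + D G$)
$u{\left(-8 \right)} \left(M{\left(0,R{\left(6,4 \right)} \right)} + 158\right) = 4 \left(-8\right)^{2} \left(\left(\left(-6 + 4 + 2 \cdot 6\right) + 0 + \left(-6 + 4 + 2 \cdot 6\right) 0\right) + 158\right) = 4 \cdot 64 \left(\left(\left(-6 + 4 + 12\right) + 0 + \left(-6 + 4 + 12\right) 0\right) + 158\right) = 256 \left(\left(10 + 0 + 10 \cdot 0\right) + 158\right) = 256 \left(\left(10 + 0 + 0\right) + 158\right) = 256 \left(10 + 158\right) = 256 \cdot 168 = 43008$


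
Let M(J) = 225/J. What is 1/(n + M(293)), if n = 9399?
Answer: 293/2754132 ≈ 0.00010639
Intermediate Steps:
1/(n + M(293)) = 1/(9399 + 225/293) = 1/(2754132/293) = 293/2754132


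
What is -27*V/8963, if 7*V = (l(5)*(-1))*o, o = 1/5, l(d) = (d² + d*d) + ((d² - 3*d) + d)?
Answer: 351/62741 ≈ 0.0055944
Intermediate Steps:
l(d) = -2*d + 3*d² (l(d) = (d² + d²) + (d² - 2*d) = 2*d² + (d² - 2*d) = -2*d + 3*d²)
o = ⅕ (o = 1*(⅕) = ⅕ ≈ 0.20000)
V = -13/7 (V = (((5*(-2 + 3*5))*(-1))*(⅕))/7 = (((5*(-2 + 15))*(-1))*(⅕))/7 = (((5*13)*(-1))*(⅕))/7 = ((65*(-1))*(⅕))/7 = (-65*⅕)/7 = (⅐)*(-13) = -13/7 ≈ -1.8571)
-27*V/8963 = -27*(-13/7)/8963 = (351/7)*(1/8963) = 351/62741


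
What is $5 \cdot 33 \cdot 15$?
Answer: $2475$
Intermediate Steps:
$5 \cdot 33 \cdot 15 = 165 \cdot 15 = 2475$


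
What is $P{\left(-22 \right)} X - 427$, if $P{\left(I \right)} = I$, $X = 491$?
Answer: $-11229$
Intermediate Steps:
$P{\left(-22 \right)} X - 427 = \left(-22\right) 491 - 427 = -10802 - 427 = -11229$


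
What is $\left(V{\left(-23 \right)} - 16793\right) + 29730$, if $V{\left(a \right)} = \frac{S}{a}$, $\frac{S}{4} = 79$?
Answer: $\frac{297235}{23} \approx 12923.0$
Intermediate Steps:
$S = 316$ ($S = 4 \cdot 79 = 316$)
$V{\left(a \right)} = \frac{316}{a}$
$\left(V{\left(-23 \right)} - 16793\right) + 29730 = \left(\frac{316}{-23} - 16793\right) + 29730 = \left(316 \left(- \frac{1}{23}\right) - 16793\right) + 29730 = \left(- \frac{316}{23} - 16793\right) + 29730 = - \frac{386555}{23} + 29730 = \frac{297235}{23}$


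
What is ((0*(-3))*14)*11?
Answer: 0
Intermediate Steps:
((0*(-3))*14)*11 = (0*14)*11 = 0*11 = 0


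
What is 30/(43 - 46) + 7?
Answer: -3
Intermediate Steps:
30/(43 - 46) + 7 = 30/(-3) + 7 = 30*(-⅓) + 7 = -10 + 7 = -3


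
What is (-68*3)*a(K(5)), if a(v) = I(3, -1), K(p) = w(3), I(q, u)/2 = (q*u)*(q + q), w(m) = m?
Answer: 7344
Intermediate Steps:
I(q, u) = 4*u*q² (I(q, u) = 2*((q*u)*(q + q)) = 2*((q*u)*(2*q)) = 2*(2*u*q²) = 4*u*q²)
K(p) = 3
a(v) = -36 (a(v) = 4*(-1)*3² = 4*(-1)*9 = -36)
(-68*3)*a(K(5)) = -68*3*(-36) = -204*(-36) = 7344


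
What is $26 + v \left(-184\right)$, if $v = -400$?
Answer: $73626$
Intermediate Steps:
$26 + v \left(-184\right) = 26 - -73600 = 26 + 73600 = 73626$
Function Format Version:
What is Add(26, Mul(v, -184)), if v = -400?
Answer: 73626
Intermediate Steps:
Add(26, Mul(v, -184)) = Add(26, Mul(-400, -184)) = Add(26, 73600) = 73626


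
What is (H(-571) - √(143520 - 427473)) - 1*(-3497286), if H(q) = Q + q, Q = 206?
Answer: 3496921 - I*√283953 ≈ 3.4969e+6 - 532.87*I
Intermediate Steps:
H(q) = 206 + q
(H(-571) - √(143520 - 427473)) - 1*(-3497286) = ((206 - 571) - √(143520 - 427473)) - 1*(-3497286) = (-365 - √(-283953)) + 3497286 = (-365 - I*√283953) + 3497286 = 3496921 - I*√283953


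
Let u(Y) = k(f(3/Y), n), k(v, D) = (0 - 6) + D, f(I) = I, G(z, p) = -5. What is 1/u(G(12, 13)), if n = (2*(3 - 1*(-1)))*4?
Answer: 1/26 ≈ 0.038462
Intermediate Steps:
n = 32 (n = (2*(3 + 1))*4 = (2*4)*4 = 8*4 = 32)
k(v, D) = -6 + D
u(Y) = 26 (u(Y) = -6 + 32 = 26)
1/u(G(12, 13)) = 1/26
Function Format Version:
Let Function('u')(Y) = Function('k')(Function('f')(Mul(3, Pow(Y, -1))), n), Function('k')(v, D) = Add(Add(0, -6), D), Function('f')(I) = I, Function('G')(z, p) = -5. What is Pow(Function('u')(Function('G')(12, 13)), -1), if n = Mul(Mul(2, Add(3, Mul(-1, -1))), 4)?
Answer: Rational(1, 26) ≈ 0.038462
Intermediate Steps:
n = 32 (n = Mul(Mul(2, Add(3, 1)), 4) = Mul(Mul(2, 4), 4) = Mul(8, 4) = 32)
Function('k')(v, D) = Add(-6, D)
Function('u')(Y) = 26 (Function('u')(Y) = Add(-6, 32) = 26)
Pow(Function('u')(Function('G')(12, 13)), -1) = Pow(26, -1) = Rational(1, 26)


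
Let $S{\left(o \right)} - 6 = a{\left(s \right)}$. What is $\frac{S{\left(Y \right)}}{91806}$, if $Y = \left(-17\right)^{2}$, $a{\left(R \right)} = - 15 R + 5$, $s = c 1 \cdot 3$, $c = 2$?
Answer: $- \frac{79}{91806} \approx -0.00086051$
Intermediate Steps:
$s = 6$ ($s = 2 \cdot 1 \cdot 3 = 2 \cdot 3 = 6$)
$a{\left(R \right)} = 5 - 15 R$
$Y = 289$
$S{\left(o \right)} = -79$ ($S{\left(o \right)} = 6 + \left(5 - 90\right) = 6 - 85 = -79$)
$\frac{S{\left(Y \right)}}{91806} = - \frac{79}{91806}$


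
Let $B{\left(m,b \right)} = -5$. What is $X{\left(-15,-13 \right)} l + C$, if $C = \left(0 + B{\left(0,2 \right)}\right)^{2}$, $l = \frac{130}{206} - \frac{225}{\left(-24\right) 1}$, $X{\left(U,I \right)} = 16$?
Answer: $\frac{19065}{103} \approx 185.1$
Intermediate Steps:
$l = \frac{8245}{824}$ ($l = 130 \cdot \frac{1}{206} - \frac{225}{-24} = \frac{65}{103} - - \frac{75}{8} = \frac{65}{103} + \frac{75}{8} = \frac{8245}{824} \approx 10.006$)
$C = 25$ ($C = \left(0 - 5\right)^{2} = \left(-5\right)^{2} = 25$)
$X{\left(-15,-13 \right)} l + C = 16 \cdot \frac{8245}{824} + 25 = \frac{16490}{103} + 25 = \frac{19065}{103}$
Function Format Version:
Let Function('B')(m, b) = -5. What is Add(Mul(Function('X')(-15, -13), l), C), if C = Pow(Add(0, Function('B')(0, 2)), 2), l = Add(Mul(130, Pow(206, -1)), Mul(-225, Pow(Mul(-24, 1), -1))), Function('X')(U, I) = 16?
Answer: Rational(19065, 103) ≈ 185.10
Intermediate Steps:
l = Rational(8245, 824) (l = Add(Mul(130, Rational(1, 206)), Mul(-225, Pow(-24, -1))) = Add(Rational(65, 103), Mul(-225, Rational(-1, 24))) = Add(Rational(65, 103), Rational(75, 8)) = Rational(8245, 824) ≈ 10.006)
C = 25 (C = Pow(Add(0, -5), 2) = Pow(-5, 2) = 25)
Add(Mul(Function('X')(-15, -13), l), C) = Add(Mul(16, Rational(8245, 824)), 25) = Add(Rational(16490, 103), 25) = Rational(19065, 103)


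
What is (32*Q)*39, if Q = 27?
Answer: 33696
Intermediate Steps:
(32*Q)*39 = (32*27)*39 = 864*39 = 33696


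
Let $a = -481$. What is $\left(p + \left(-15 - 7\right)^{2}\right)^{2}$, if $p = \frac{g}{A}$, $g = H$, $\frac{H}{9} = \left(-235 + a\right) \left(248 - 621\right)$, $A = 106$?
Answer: $\frac{1506653141764}{2809} \approx 5.3637 \cdot 10^{8}$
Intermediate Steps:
$H = 2403612$ ($H = 9 \left(-235 - 481\right) \left(248 - 621\right) = 9 \left(\left(-716\right) \left(-373\right)\right) = 9 \cdot 267068 = 2403612$)
$g = 2403612$
$p = \frac{1201806}{53}$ ($p = \frac{2403612}{106} = 2403612 \cdot \frac{1}{106} = \frac{1201806}{53} \approx 22676.0$)
$\left(p + \left(-15 - 7\right)^{2}\right)^{2} = \left(\frac{1201806}{53} + \left(-15 - 7\right)^{2}\right)^{2} = \left(\frac{1201806}{53} + \left(-22\right)^{2}\right)^{2} = \left(\frac{1201806}{53} + 484\right)^{2} = \left(\frac{1227458}{53}\right)^{2} = \frac{1506653141764}{2809}$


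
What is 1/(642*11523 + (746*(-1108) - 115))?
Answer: 1/6571083 ≈ 1.5218e-7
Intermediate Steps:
1/(642*11523 + (746*(-1108) - 115)) = 1/(7397766 + (-826568 - 115)) = 1/(7397766 - 826683) = 1/6571083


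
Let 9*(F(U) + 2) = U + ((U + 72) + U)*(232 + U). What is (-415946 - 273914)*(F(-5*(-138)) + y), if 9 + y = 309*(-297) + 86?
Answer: -39410322080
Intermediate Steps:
y = -91696 (y = -9 + (309*(-297) + 86) = -9 + (-91773 + 86) = -9 - 91687 = -91696)
F(U) = -2 + U/9 + (72 + 2*U)*(232 + U)/9 (F(U) = -2 + (U + ((U + 72) + U)*(232 + U))/9 = -2 + (U + ((72 + U) + U)*(232 + U))/9 = -2 + (U + (72 + 2*U)*(232 + U))/9 = -2 + (U/9 + (72 + 2*U)*(232 + U)/9) = -2 + U/9 + (72 + 2*U)*(232 + U)/9)
(-415946 - 273914)*(F(-5*(-138)) + y) = (-415946 - 273914)*((1854 + 2*(-5*(-138))²/9 + 179*(-5*(-138))/3) - 91696) = -689860*((1854 + (2/9)*690² + (179/3)*690) - 91696) = -689860*((1854 + (2/9)*476100 + 41170) - 91696) = -689860*((1854 + 105800 + 41170) - 91696) = -689860*(148824 - 91696) = -689860*57128 = -39410322080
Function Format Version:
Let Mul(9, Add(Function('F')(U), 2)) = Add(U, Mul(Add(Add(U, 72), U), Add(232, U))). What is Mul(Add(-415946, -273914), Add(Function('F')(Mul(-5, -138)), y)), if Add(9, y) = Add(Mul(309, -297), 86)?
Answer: -39410322080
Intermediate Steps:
y = -91696 (y = Add(-9, Add(Mul(309, -297), 86)) = Add(-9, Add(-91773, 86)) = Add(-9, -91687) = -91696)
Function('F')(U) = Add(-2, Mul(Rational(1, 9), U), Mul(Rational(1, 9), Add(72, Mul(2, U)), Add(232, U))) (Function('F')(U) = Add(-2, Mul(Rational(1, 9), Add(U, Mul(Add(Add(U, 72), U), Add(232, U))))) = Add(-2, Mul(Rational(1, 9), Add(U, Mul(Add(Add(72, U), U), Add(232, U))))) = Add(-2, Mul(Rational(1, 9), Add(U, Mul(Add(72, Mul(2, U)), Add(232, U))))) = Add(-2, Add(Mul(Rational(1, 9), U), Mul(Rational(1, 9), Add(72, Mul(2, U)), Add(232, U)))) = Add(-2, Mul(Rational(1, 9), U), Mul(Rational(1, 9), Add(72, Mul(2, U)), Add(232, U))))
Mul(Add(-415946, -273914), Add(Function('F')(Mul(-5, -138)), y)) = Mul(Add(-415946, -273914), Add(Add(1854, Mul(Rational(2, 9), Pow(Mul(-5, -138), 2)), Mul(Rational(179, 3), Mul(-5, -138))), -91696)) = Mul(-689860, Add(Add(1854, Mul(Rational(2, 9), Pow(690, 2)), Mul(Rational(179, 3), 690)), -91696)) = Mul(-689860, Add(Add(1854, Mul(Rational(2, 9), 476100), 41170), -91696)) = Mul(-689860, Add(Add(1854, 105800, 41170), -91696)) = Mul(-689860, Add(148824, -91696)) = Mul(-689860, 57128) = -39410322080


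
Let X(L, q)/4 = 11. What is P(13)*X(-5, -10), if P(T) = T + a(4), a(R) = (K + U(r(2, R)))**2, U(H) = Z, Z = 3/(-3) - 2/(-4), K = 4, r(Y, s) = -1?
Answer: 1111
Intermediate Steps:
X(L, q) = 44 (X(L, q) = 4*11 = 44)
Z = -1/2 (Z = 3*(-1/3) - 2*(-1/4) = -1 + 1/2 = -1/2 ≈ -0.50000)
U(H) = -1/2
a(R) = 49/4 (a(R) = (4 - 1/2)**2 = (7/2)**2 = 49/4)
P(T) = 49/4 + T (P(T) = T + 49/4 = 49/4 + T)
P(13)*X(-5, -10) = (49/4 + 13)*44 = (101/4)*44 = 1111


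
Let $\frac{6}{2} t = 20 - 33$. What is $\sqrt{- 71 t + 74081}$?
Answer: $\frac{\sqrt{669498}}{3} \approx 272.74$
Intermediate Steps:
$t = - \frac{13}{3}$ ($t = \frac{20 - 33}{3} = \frac{1}{3} \left(-13\right) = - \frac{13}{3} \approx -4.3333$)
$\sqrt{- 71 t + 74081} = \sqrt{\left(-71\right) \left(- \frac{13}{3}\right) + 74081} = \sqrt{\frac{923}{3} + 74081} = \sqrt{\frac{223166}{3}} = \frac{\sqrt{669498}}{3}$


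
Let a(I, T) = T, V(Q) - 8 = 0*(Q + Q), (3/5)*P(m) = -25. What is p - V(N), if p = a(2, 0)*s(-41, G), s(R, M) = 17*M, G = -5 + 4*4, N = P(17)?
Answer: -8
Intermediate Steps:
P(m) = -125/3 (P(m) = (5/3)*(-25) = -125/3)
N = -125/3 ≈ -41.667
V(Q) = 8 (V(Q) = 8 + 0*(Q + Q) = 8 + 0*(2*Q) = 8 + 0 = 8)
G = 11 (G = -5 + 16 = 11)
p = 0 (p = 0*(17*11) = 0*187 = 0)
p - V(N) = 0 - 1*8 = 0 - 8 = -8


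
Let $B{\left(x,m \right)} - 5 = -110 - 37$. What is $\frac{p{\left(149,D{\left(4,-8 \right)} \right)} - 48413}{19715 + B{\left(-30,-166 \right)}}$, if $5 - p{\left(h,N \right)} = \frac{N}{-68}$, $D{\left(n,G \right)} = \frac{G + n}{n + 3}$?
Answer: $- \frac{5760553}{2329187} \approx -2.4732$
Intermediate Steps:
$B{\left(x,m \right)} = -142$ ($B{\left(x,m \right)} = 5 - 147 = -142$)
$D{\left(n,G \right)} = \frac{G + n}{3 + n}$
$p{\left(h,N \right)} = 5 + \frac{N}{68}$ ($p{\left(h,N \right)} = 5 - \frac{N}{-68} = 5 - N \left(- \frac{1}{68}\right) = 5 - - \frac{N}{68} = 5 + \frac{N}{68}$)
$\frac{p{\left(149,D{\left(4,-8 \right)} \right)} - 48413}{19715 + B{\left(-30,-166 \right)}} = \frac{\left(5 + \frac{\frac{1}{3 + 4} \left(-8 + 4\right)}{68}\right) - 48413}{19715 - 142} = \frac{\left(5 + \frac{\frac{1}{7} \left(-4\right)}{68}\right) - 48413}{19573} = \left(\left(5 + \frac{\frac{1}{7} \left(-4\right)}{68}\right) - 48413\right) \frac{1}{19573} = \left(\left(5 + \frac{1}{68} \left(- \frac{4}{7}\right)\right) - 48413\right) \frac{1}{19573} = \left(\left(5 - \frac{1}{119}\right) - 48413\right) \frac{1}{19573} = \left(\frac{594}{119} - 48413\right) \frac{1}{19573} = \left(- \frac{5760553}{119}\right) \frac{1}{19573} = - \frac{5760553}{2329187}$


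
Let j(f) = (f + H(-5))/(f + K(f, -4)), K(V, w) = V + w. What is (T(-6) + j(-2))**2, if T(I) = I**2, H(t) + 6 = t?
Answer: 90601/64 ≈ 1415.6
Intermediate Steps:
H(t) = -6 + t
j(f) = (-11 + f)/(-4 + 2*f) (j(f) = (f + (-6 - 5))/(f + (f - 4)) = (f - 11)/(f + (-4 + f)) = (-11 + f)/(-4 + 2*f))
(T(-6) + j(-2))**2 = ((-6)**2 + (-11 - 2)/(2*(-2 - 2)))**2 = (36 + (1/2)*(-13)/(-4))**2 = (36 + (1/2)*(-1/4)*(-13))**2 = (36 + 13/8)**2 = (301/8)**2 = 90601/64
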